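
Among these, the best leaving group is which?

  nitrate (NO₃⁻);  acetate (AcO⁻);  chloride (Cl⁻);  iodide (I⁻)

iodide (I⁻)

Rank by basicity of the departing species: weakest base leaves most easily.
iodide (I⁻): pKₐ(HI) ≈ -10
chloride (Cl⁻): pKₐ(HCl) ≈ -7
nitrate (NO₃⁻): pKₐ(HNO₃) ≈ -1.3
acetate (AcO⁻): pKₐ(CH₃COOH) ≈ 4.8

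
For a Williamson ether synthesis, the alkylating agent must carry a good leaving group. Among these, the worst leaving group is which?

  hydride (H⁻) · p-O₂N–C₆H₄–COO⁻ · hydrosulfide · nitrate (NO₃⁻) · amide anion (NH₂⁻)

A good leaving group is a weak base: the lower the pKₐ of its conjugate acid, the more readily it departs.
nitrate (NO₃⁻): pKₐ(HNO₃) ≈ -1.3
p-O₂N–C₆H₄–COO⁻: pKₐ(p-nitrobenzoic acid) ≈ 3.4
hydrosulfide: pKₐ(H₂S) ≈ 7
hydride (H⁻): pKₐ(H₂) ≈ 36
amide anion (NH₂⁻): pKₐ(NH₃) ≈ 38

amide anion (NH₂⁻)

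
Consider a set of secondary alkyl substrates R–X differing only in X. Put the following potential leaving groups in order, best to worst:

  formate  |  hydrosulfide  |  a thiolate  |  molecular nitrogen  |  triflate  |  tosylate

molecular nitrogen > triflate > tosylate > formate > hydrosulfide > a thiolate

Leaving-group ability tracks the stability of the departed species; conjugate-acid pKₐ is the usual yardstick (lower pKₐ → better LG).
molecular nitrogen: no meaningful conjugate acid; N₂ departs as an exceptionally stable neutral molecule
triflate: pKₐ(CF₃SO₃H (triflic acid)) ≈ -14
tosylate: pKₐ(p-CH₃C₆H₄SO₃H (TsOH)) ≈ -2.8
formate: pKₐ(HCOOH) ≈ 3.8
hydrosulfide: pKₐ(H₂S) ≈ 7
a thiolate: pKₐ(RSH (a thiol)) ≈ 10.5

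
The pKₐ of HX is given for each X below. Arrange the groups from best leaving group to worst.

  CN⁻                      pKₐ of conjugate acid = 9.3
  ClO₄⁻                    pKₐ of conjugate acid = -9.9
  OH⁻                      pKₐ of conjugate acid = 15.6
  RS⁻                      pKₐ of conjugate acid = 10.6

ClO₄⁻ > CN⁻ > RS⁻ > OH⁻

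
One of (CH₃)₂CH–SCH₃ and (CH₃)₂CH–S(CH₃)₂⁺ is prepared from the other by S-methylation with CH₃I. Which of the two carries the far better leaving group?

From (CH₃)₂CH–SCH₃ the departing group would be RS⁻ (pKₐ(RSH (a thiol)) ≈ 10.5). Moderately basic; rarely leaves without activation.
From (CH₃)₂CH–S(CH₃)₂⁺ the leaving group is SR'₂ (pKₐ(R'₂SH⁺) ≈ -7). Neutral; leaves from a sulfonium salt (R–SR'₂⁺).
S-methylation with CH₃I works by allowing neutral dimethyl sulfide, rather than methanethiolate, to depart, making (CH₃)₂CH–S(CH₃)₂⁺ enormously more reactive.

(CH₃)₂CH–S(CH₃)₂⁺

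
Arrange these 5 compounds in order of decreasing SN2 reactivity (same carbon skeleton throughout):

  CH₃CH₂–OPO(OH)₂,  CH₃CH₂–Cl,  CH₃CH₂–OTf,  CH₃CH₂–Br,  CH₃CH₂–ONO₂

CH₃CH₂–OTf > CH₃CH₂–Br > CH₃CH₂–Cl > CH₃CH₂–ONO₂ > CH₃CH₂–OPO(OH)₂

With the same alkyl group throughout, only the leaving group differentiates the rates.
Rank by basicity of the departing species: weakest base leaves most easily.
CH₃CH₂–OTf loses OTf⁻: pKₐ(CF₃SO₃H (triflic acid)) ≈ -14
CH₃CH₂–Br loses Br⁻: pKₐ(HBr) ≈ -9
CH₃CH₂–Cl loses Cl⁻: pKₐ(HCl) ≈ -7
CH₃CH₂–ONO₂ loses NO₃⁻: pKₐ(HNO₃) ≈ -1.3
CH₃CH₂–OPO(OH)₂ loses H₂PO₄⁻: pKₐ(H₃PO₄) ≈ 2.1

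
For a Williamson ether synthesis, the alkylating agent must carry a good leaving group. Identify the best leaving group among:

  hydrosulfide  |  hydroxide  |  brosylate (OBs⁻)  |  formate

brosylate (OBs⁻)

The more stable X⁻ (or X) is on its own — i.e. the weaker a base it is — the better a leaving group it makes.
brosylate (OBs⁻): pKₐ(p-BrC₆H₄SO₃H) ≈ -2.8
formate: pKₐ(HCOOH) ≈ 3.8
hydrosulfide: pKₐ(H₂S) ≈ 7
hydroxide: pKₐ(H₂O) ≈ 15.7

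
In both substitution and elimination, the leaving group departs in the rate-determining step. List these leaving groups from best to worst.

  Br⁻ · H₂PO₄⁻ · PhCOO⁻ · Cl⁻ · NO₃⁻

A good leaving group is a weak base: the lower the pKₐ of its conjugate acid, the more readily it departs.
Br⁻: pKₐ(HBr) ≈ -9 — weak base; good leaving group
Cl⁻: pKₐ(HCl) ≈ -7
NO₃⁻: pKₐ(HNO₃) ≈ -1.3
H₂PO₄⁻: pKₐ(H₃PO₄) ≈ 2.1 — moderate base; biological leaving group after further activation
PhCOO⁻: pKₐ(C₆H₅COOH) ≈ 4.2

Br⁻ > Cl⁻ > NO₃⁻ > H₂PO₄⁻ > PhCOO⁻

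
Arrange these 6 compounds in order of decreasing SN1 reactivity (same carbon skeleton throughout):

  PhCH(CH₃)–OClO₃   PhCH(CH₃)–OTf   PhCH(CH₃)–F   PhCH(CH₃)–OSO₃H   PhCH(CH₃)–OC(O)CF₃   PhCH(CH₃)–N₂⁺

With the same alkyl group throughout, only the leaving group differentiates the rates.
Leaving-group ability tracks the stability of the departed species; conjugate-acid pKₐ is the usual yardstick (lower pKₐ → better LG).
PhCH(CH₃)–N₂⁺ loses N₂: no meaningful conjugate acid; N₂ departs as an exceptionally stable neutral molecule
PhCH(CH₃)–OTf loses OTf⁻: pKₐ(CF₃SO₃H (triflic acid)) ≈ -14
PhCH(CH₃)–OClO₃ loses ClO₄⁻: pKₐ(HClO₄) ≈ -10
PhCH(CH₃)–OSO₃H loses HSO₄⁻: pKₐ(H₂SO₄) ≈ -3
PhCH(CH₃)–OC(O)CF₃ loses CF₃COO⁻: pKₐ(CF₃COOH) ≈ 0.2
PhCH(CH₃)–F loses F⁻: pKₐ(HF) ≈ 3.2

PhCH(CH₃)–N₂⁺ > PhCH(CH₃)–OTf > PhCH(CH₃)–OClO₃ > PhCH(CH₃)–OSO₃H > PhCH(CH₃)–OC(O)CF₃ > PhCH(CH₃)–F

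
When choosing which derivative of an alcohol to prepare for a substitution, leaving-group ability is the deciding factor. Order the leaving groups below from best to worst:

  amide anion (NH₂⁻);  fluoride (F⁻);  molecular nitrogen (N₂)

molecular nitrogen (N₂) > fluoride (F⁻) > amide anion (NH₂⁻)

The more stable X⁻ (or X) is on its own — i.e. the weaker a base it is — the better a leaving group it makes.
molecular nitrogen (N₂): no meaningful conjugate acid; N₂ departs as an exceptionally stable neutral molecule
fluoride (F⁻): pKₐ(HF) ≈ 3.2
amide anion (NH₂⁻): pKₐ(NH₃) ≈ 38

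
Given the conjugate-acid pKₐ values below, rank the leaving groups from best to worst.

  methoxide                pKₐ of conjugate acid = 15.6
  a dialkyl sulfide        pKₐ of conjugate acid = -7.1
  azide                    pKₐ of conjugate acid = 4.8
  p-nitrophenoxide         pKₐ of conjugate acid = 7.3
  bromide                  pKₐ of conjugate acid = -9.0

Lower conjugate-acid pKₐ ⇒ weaker base ⇒ better leaving group.
Sorting by the given values: bromide (-9.0), a dialkyl sulfide (-7.1), azide (4.8), p-nitrophenoxide (7.3), methoxide (15.6).

bromide > a dialkyl sulfide > azide > p-nitrophenoxide > methoxide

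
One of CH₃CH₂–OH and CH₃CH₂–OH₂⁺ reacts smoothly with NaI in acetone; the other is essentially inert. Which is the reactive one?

From CH₃CH₂–OH the departing group would be OH⁻ (pKₐ(H₂O) ≈ 15.7). Strong base; essentially never leaves without prior activation.
From CH₃CH₂–OH₂⁺ the leaving group is H₂O (pKₐ(H₃O⁺) ≈ -1.7). Neutral; leaves from a protonated alcohol (R–OH₂⁺).
(In practice CH₃CH₂–OH₂⁺ is made from CH₃CH₂–OH by protonation with strong acid, converting the leaving group from hydroxide to neutral water.)

CH₃CH₂–OH₂⁺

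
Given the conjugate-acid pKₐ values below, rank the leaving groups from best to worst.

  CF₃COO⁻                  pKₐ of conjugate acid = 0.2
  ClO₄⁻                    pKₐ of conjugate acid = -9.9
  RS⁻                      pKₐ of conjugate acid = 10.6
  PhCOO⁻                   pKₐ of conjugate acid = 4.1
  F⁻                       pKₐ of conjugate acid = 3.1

Lower conjugate-acid pKₐ ⇒ weaker base ⇒ better leaving group.
Sorting by the given values: ClO₄⁻ (-9.9), CF₃COO⁻ (0.2), F⁻ (3.1), PhCOO⁻ (4.1), RS⁻ (10.6).

ClO₄⁻ > CF₃COO⁻ > F⁻ > PhCOO⁻ > RS⁻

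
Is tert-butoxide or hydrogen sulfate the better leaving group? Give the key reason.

hydrogen sulfate is the better leaving group.
pKₐ(H₂SO₄) ≈ -3 versus pKₐ(t-BuOH) ≈ 18: hydrogen sulfate is the much weaker base.
Conjugate base of a strong mineral acid.

hydrogen sulfate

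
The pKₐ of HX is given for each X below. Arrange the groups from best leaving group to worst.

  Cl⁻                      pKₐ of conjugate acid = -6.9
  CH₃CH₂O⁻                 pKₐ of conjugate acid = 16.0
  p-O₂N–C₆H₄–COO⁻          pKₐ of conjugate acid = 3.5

Lower conjugate-acid pKₐ ⇒ weaker base ⇒ better leaving group.
Sorting by the given values: Cl⁻ (-6.9), p-O₂N–C₆H₄–COO⁻ (3.5), CH₃CH₂O⁻ (16.0).

Cl⁻ > p-O₂N–C₆H₄–COO⁻ > CH₃CH₂O⁻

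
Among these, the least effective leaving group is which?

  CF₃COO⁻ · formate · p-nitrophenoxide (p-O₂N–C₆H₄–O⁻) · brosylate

p-nitrophenoxide (p-O₂N–C₆H₄–O⁻)

The more stable X⁻ (or X) is on its own — i.e. the weaker a base it is — the better a leaving group it makes.
brosylate: pKₐ(p-BrC₆H₄SO₃H) ≈ -2.8
CF₃COO⁻: pKₐ(CF₃COOH) ≈ 0.2
formate: pKₐ(HCOOH) ≈ 3.8
p-nitrophenoxide (p-O₂N–C₆H₄–O⁻): pKₐ(p-nitrophenol) ≈ 7.2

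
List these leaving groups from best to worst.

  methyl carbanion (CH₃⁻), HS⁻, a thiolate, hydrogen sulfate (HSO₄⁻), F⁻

Leaving-group ability tracks the stability of the departed species; conjugate-acid pKₐ is the usual yardstick (lower pKₐ → better LG).
hydrogen sulfate (HSO₄⁻): pKₐ(H₂SO₄) ≈ -3 — conjugate base of a strong mineral acid
F⁻: pKₐ(HF) ≈ 3.2 — small and strongly basic; the poor halide leaving group
HS⁻: pKₐ(H₂S) ≈ 7 — larger and more polarisable than the oxygen analogue
a thiolate: pKₐ(RSH (a thiol)) ≈ 10.5 — moderately basic; rarely leaves without activation
methyl carbanion (CH₃⁻): pKₐ(CH₄) ≈ 48

hydrogen sulfate (HSO₄⁻) > F⁻ > HS⁻ > a thiolate > methyl carbanion (CH₃⁻)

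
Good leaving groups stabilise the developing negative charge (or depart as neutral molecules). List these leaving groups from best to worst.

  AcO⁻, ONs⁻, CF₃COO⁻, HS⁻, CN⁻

ONs⁻ > CF₃COO⁻ > AcO⁻ > HS⁻ > CN⁻

ONs⁻: pKₐ(p-O₂NC₆H₄SO₃H) ≈ -3.5
CF₃COO⁻: pKₐ(CF₃COOH) ≈ 0.2
AcO⁻: pKₐ(CH₃COOH) ≈ 4.8
HS⁻: pKₐ(H₂S) ≈ 7 — larger and more polarisable than the oxygen analogue
CN⁻: pKₐ(HCN) ≈ 9.2 — sp carbon stabilises the charge somewhat, but still a poor LG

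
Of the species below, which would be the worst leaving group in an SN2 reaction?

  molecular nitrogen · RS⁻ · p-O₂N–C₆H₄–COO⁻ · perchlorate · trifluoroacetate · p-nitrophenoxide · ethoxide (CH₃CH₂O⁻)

Leaving-group ability tracks the stability of the departed species; conjugate-acid pKₐ is the usual yardstick (lower pKₐ → better LG).
molecular nitrogen: no meaningful conjugate acid; N₂ departs as an exceptionally stable neutral molecule
perchlorate: pKₐ(HClO₄) ≈ -10
trifluoroacetate: pKₐ(CF₃COOH) ≈ 0.2
p-O₂N–C₆H₄–COO⁻: pKₐ(p-nitrobenzoic acid) ≈ 3.4
p-nitrophenoxide: pKₐ(p-nitrophenol) ≈ 7.2
RS⁻: pKₐ(RSH (a thiol)) ≈ 10.5
ethoxide (CH₃CH₂O⁻): pKₐ(CH₃CH₂OH) ≈ 16

ethoxide (CH₃CH₂O⁻)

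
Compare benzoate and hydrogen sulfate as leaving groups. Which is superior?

hydrogen sulfate

hydrogen sulfate is the better leaving group.
pKₐ(H₂SO₄) ≈ -3 versus pKₐ(C₆H₅COOH) ≈ 4.2: hydrogen sulfate is the much weaker base.
Conjugate base of a strong mineral acid.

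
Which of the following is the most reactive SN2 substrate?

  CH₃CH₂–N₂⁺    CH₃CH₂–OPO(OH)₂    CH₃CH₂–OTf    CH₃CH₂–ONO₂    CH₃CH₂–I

CH₃CH₂–N₂⁺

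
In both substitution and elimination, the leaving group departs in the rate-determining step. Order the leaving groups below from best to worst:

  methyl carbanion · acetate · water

Rank by basicity of the departing species: weakest base leaves most easily.
water: pKₐ(H₃O⁺) ≈ -1.7
acetate: pKₐ(CH₃COOH) ≈ 4.8
methyl carbanion: pKₐ(CH₄) ≈ 48

water > acetate > methyl carbanion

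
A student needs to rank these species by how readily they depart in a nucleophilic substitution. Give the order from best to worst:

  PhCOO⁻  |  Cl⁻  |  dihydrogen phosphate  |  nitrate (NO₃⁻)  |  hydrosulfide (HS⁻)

Cl⁻ > nitrate (NO₃⁻) > dihydrogen phosphate > PhCOO⁻ > hydrosulfide (HS⁻)

The more stable X⁻ (or X) is on its own — i.e. the weaker a base it is — the better a leaving group it makes.
Cl⁻: pKₐ(HCl) ≈ -7
nitrate (NO₃⁻): pKₐ(HNO₃) ≈ -1.3 — resonance-delocalised over three oxygens
dihydrogen phosphate: pKₐ(H₃PO₄) ≈ 2.1
PhCOO⁻: pKₐ(C₆H₅COOH) ≈ 4.2 — aryl carboxylate
hydrosulfide (HS⁻): pKₐ(H₂S) ≈ 7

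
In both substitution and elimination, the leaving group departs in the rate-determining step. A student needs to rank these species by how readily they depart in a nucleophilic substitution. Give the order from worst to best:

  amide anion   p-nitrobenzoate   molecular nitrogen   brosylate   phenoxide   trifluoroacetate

molecular nitrogen: no meaningful conjugate acid; N₂ departs as an exceptionally stable neutral molecule
brosylate: pKₐ(p-BrC₆H₄SO₃H) ≈ -2.8 — arenesulfonate with a p-bromo substituent
trifluoroacetate: pKₐ(CF₃COOH) ≈ 0.2 — strongly electron-withdrawing CF₃ stabilises the carboxylate
p-nitrobenzoate: pKₐ(p-nitrobenzoic acid) ≈ 3.4
phenoxide: pKₐ(C₆H₅OH (phenol)) ≈ 10
amide anion: pKₐ(NH₃) ≈ 38
Listed from poorest to best leaving group as asked.

amide anion < phenoxide < p-nitrobenzoate < trifluoroacetate < brosylate < molecular nitrogen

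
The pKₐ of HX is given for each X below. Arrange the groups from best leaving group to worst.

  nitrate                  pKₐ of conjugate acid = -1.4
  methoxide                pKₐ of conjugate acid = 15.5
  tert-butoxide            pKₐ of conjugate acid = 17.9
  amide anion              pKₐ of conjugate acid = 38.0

nitrate > methoxide > tert-butoxide > amide anion

Lower conjugate-acid pKₐ ⇒ weaker base ⇒ better leaving group.
Sorting by the given values: nitrate (-1.4), methoxide (15.5), tert-butoxide (17.9), amide anion (38.0).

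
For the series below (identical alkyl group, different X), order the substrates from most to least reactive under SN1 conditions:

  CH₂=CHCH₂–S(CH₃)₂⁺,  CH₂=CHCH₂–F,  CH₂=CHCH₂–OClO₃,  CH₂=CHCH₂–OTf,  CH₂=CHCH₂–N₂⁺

CH₂=CHCH₂–N₂⁺ > CH₂=CHCH₂–OTf > CH₂=CHCH₂–OClO₃ > CH₂=CHCH₂–S(CH₃)₂⁺ > CH₂=CHCH₂–F

Identical carbon frameworks mean the comparison reduces to leaving-group quality.
The more stable X⁻ (or X) is on its own — i.e. the weaker a base it is — the better a leaving group it makes.
CH₂=CHCH₂–N₂⁺ loses N₂: no meaningful conjugate acid; N₂ departs as an exceptionally stable neutral molecule
CH₂=CHCH₂–OTf loses OTf⁻: pKₐ(CF₃SO₃H (triflic acid)) ≈ -14
CH₂=CHCH₂–OClO₃ loses ClO₄⁻: pKₐ(HClO₄) ≈ -10
CH₂=CHCH₂–S(CH₃)₂⁺ loses SR'₂: pKₐ(R'₂SH⁺) ≈ -7
CH₂=CHCH₂–F loses F⁻: pKₐ(HF) ≈ 3.2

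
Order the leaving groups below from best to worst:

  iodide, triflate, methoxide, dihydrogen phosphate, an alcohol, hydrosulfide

triflate > iodide > an alcohol > dihydrogen phosphate > hydrosulfide > methoxide

Leaving-group ability tracks the stability of the departed species; conjugate-acid pKₐ is the usual yardstick (lower pKₐ → better LG).
triflate: pKₐ(CF₃SO₃H (triflic acid)) ≈ -14 — charge spread over three oxygens and a CF₃ group; the premier leaving group in synthesis
iodide: pKₐ(HI) ≈ -10 — large, highly polarisable; very weak base
an alcohol: pKₐ(R'OH₂⁺) ≈ -2.4 — neutral; leaves from a protonated ether (an oxonium ion, R–O(H)R'⁺)
dihydrogen phosphate: pKₐ(H₃PO₄) ≈ 2.1 — moderate base; biological leaving group after further activation
hydrosulfide: pKₐ(H₂S) ≈ 7
methoxide: pKₐ(CH₃OH) ≈ 15.5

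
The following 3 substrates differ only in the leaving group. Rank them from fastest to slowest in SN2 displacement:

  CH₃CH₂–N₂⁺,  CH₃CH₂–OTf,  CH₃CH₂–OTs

CH₃CH₂–N₂⁺ > CH₃CH₂–OTf > CH₃CH₂–OTs

Identical carbon frameworks mean the comparison reduces to leaving-group quality.
A good leaving group is a weak base: the lower the pKₐ of its conjugate acid, the more readily it departs.
CH₃CH₂–N₂⁺ loses N₂: no meaningful conjugate acid; N₂ departs as an exceptionally stable neutral molecule
CH₃CH₂–OTf loses OTf⁻: pKₐ(CF₃SO₃H (triflic acid)) ≈ -14
CH₃CH₂–OTs loses OTs⁻: pKₐ(p-CH₃C₆H₄SO₃H (TsOH)) ≈ -2.8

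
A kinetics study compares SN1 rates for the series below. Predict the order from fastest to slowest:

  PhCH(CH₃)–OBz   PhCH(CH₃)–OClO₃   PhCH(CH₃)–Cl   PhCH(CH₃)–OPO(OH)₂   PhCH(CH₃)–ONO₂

PhCH(CH₃)–OClO₃ > PhCH(CH₃)–Cl > PhCH(CH₃)–ONO₂ > PhCH(CH₃)–OPO(OH)₂ > PhCH(CH₃)–OBz

Identical carbon frameworks mean the comparison reduces to leaving-group quality.
Rank by basicity of the departing species: weakest base leaves most easily.
PhCH(CH₃)–OClO₃ loses ClO₄⁻: pKₐ(HClO₄) ≈ -10
PhCH(CH₃)–Cl loses Cl⁻: pKₐ(HCl) ≈ -7
PhCH(CH₃)–ONO₂ loses NO₃⁻: pKₐ(HNO₃) ≈ -1.3
PhCH(CH₃)–OPO(OH)₂ loses H₂PO₄⁻: pKₐ(H₃PO₄) ≈ 2.1
PhCH(CH₃)–OBz loses PhCOO⁻: pKₐ(C₆H₅COOH) ≈ 4.2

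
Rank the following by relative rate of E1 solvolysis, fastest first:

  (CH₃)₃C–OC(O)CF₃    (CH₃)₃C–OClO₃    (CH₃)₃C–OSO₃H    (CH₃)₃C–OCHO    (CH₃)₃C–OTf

(CH₃)₃C–OTf > (CH₃)₃C–OClO₃ > (CH₃)₃C–OSO₃H > (CH₃)₃C–OC(O)CF₃ > (CH₃)₃C–OCHO

With the same alkyl group throughout, only the leaving group differentiates the rates.
Rank by basicity of the departing species: weakest base leaves most easily.
(CH₃)₃C–OTf loses OTf⁻: pKₐ(CF₃SO₃H (triflic acid)) ≈ -14
(CH₃)₃C–OClO₃ loses ClO₄⁻: pKₐ(HClO₄) ≈ -10
(CH₃)₃C–OSO₃H loses HSO₄⁻: pKₐ(H₂SO₄) ≈ -3
(CH₃)₃C–OC(O)CF₃ loses CF₃COO⁻: pKₐ(CF₃COOH) ≈ 0.2
(CH₃)₃C–OCHO loses HCOO⁻: pKₐ(HCOOH) ≈ 3.8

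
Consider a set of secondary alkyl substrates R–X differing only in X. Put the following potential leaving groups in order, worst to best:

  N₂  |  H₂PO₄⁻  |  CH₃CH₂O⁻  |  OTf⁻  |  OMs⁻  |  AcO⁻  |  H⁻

H⁻ < CH₃CH₂O⁻ < AcO⁻ < H₂PO₄⁻ < OMs⁻ < OTf⁻ < N₂

A good leaving group is a weak base: the lower the pKₐ of its conjugate acid, the more readily it departs.
N₂: no meaningful conjugate acid; N₂ departs as an exceptionally stable neutral molecule
OTf⁻: pKₐ(CF₃SO₃H (triflic acid)) ≈ -14
OMs⁻: pKₐ(CH₃SO₃H (MsOH)) ≈ -1.9
H₂PO₄⁻: pKₐ(H₃PO₄) ≈ 2.1
AcO⁻: pKₐ(CH₃COOH) ≈ 4.8
CH₃CH₂O⁻: pKₐ(CH₃CH₂OH) ≈ 16
H⁻: pKₐ(H₂) ≈ 36
The question asks for worst first, so the sequence is read in increasing leaving-group ability.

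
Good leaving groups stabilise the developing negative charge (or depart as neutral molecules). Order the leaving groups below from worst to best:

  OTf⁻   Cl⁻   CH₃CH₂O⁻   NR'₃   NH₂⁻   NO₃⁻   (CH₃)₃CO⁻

NH₂⁻ < (CH₃)₃CO⁻ < CH₃CH₂O⁻ < NR'₃ < NO₃⁻ < Cl⁻ < OTf⁻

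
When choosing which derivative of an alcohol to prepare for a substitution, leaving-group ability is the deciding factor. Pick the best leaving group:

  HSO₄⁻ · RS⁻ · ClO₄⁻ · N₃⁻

ClO₄⁻

ClO₄⁻: pKₐ(HClO₄) ≈ -10
HSO₄⁻: pKₐ(H₂SO₄) ≈ -3
N₃⁻: pKₐ(HN₃) ≈ 4.7
RS⁻: pKₐ(RSH (a thiol)) ≈ 10.5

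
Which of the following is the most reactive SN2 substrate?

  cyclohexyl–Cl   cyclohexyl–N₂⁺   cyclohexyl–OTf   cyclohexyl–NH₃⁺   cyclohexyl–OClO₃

The skeletons are identical, so relative rate is governed entirely by leaving-group ability.
Rank by basicity of the departing species: weakest base leaves most easily.
cyclohexyl–N₂⁺ loses N₂: no meaningful conjugate acid; N₂ departs as an exceptionally stable neutral molecule
cyclohexyl–OTf loses OTf⁻: pKₐ(CF₃SO₃H (triflic acid)) ≈ -14
cyclohexyl–OClO₃ loses ClO₄⁻: pKₐ(HClO₄) ≈ -10
cyclohexyl–Cl loses Cl⁻: pKₐ(HCl) ≈ -7
cyclohexyl–NH₃⁺ loses NH₃: pKₐ(NH₄⁺) ≈ 9.2

cyclohexyl–N₂⁺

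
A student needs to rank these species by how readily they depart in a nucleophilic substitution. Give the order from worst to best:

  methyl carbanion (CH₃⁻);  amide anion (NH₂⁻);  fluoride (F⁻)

methyl carbanion (CH₃⁻) < amide anion (NH₂⁻) < fluoride (F⁻)

The more stable X⁻ (or X) is on its own — i.e. the weaker a base it is — the better a leaving group it makes.
fluoride (F⁻): pKₐ(HF) ≈ 3.2 — small and strongly basic; the poor halide leaving group
amide anion (NH₂⁻): pKₐ(NH₃) ≈ 38
methyl carbanion (CH₃⁻): pKₐ(CH₄) ≈ 48
Listed from poorest to best leaving group as asked.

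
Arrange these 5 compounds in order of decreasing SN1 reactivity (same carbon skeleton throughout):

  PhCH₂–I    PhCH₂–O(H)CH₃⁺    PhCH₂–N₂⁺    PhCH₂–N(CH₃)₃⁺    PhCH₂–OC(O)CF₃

PhCH₂–N₂⁺ > PhCH₂–I > PhCH₂–O(H)CH₃⁺ > PhCH₂–OC(O)CF₃ > PhCH₂–N(CH₃)₃⁺

The skeletons are identical, so relative rate is governed entirely by leaving-group ability.
Rank by basicity of the departing species: weakest base leaves most easily.
PhCH₂–N₂⁺ loses N₂: no meaningful conjugate acid; N₂ departs as an exceptionally stable neutral molecule
PhCH₂–I loses I⁻: pKₐ(HI) ≈ -10
PhCH₂–O(H)CH₃⁺ loses R'OH: pKₐ(R'OH₂⁺) ≈ -2.4
PhCH₂–OC(O)CF₃ loses CF₃COO⁻: pKₐ(CF₃COOH) ≈ 0.2
PhCH₂–N(CH₃)₃⁺ loses NR'₃: pKₐ(R'₃NH⁺) ≈ 10.7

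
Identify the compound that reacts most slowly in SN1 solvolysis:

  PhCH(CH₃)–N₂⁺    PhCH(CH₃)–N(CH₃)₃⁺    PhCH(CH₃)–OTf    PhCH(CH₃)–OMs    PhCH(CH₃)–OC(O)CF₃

PhCH(CH₃)–N(CH₃)₃⁺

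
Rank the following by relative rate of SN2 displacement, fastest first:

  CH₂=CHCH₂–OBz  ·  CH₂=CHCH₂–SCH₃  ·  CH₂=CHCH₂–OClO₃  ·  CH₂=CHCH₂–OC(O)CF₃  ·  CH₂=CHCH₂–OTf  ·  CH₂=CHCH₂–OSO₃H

Identical carbon frameworks mean the comparison reduces to leaving-group quality.
A good leaving group is a weak base: the lower the pKₐ of its conjugate acid, the more readily it departs.
CH₂=CHCH₂–OTf loses OTf⁻: pKₐ(CF₃SO₃H (triflic acid)) ≈ -14
CH₂=CHCH₂–OClO₃ loses ClO₄⁻: pKₐ(HClO₄) ≈ -10
CH₂=CHCH₂–OSO₃H loses HSO₄⁻: pKₐ(H₂SO₄) ≈ -3
CH₂=CHCH₂–OC(O)CF₃ loses CF₃COO⁻: pKₐ(CF₃COOH) ≈ 0.2
CH₂=CHCH₂–OBz loses PhCOO⁻: pKₐ(C₆H₅COOH) ≈ 4.2
CH₂=CHCH₂–SCH₃ loses RS⁻: pKₐ(RSH (a thiol)) ≈ 10.5

CH₂=CHCH₂–OTf > CH₂=CHCH₂–OClO₃ > CH₂=CHCH₂–OSO₃H > CH₂=CHCH₂–OC(O)CF₃ > CH₂=CHCH₂–OBz > CH₂=CHCH₂–SCH₃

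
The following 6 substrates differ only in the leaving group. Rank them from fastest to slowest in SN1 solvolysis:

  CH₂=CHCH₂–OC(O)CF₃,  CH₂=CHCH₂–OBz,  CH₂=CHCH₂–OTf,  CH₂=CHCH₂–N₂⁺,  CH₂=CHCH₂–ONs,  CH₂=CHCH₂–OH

With the same alkyl group throughout, only the leaving group differentiates the rates.
Rank by basicity of the departing species: weakest base leaves most easily.
CH₂=CHCH₂–N₂⁺ loses N₂: no meaningful conjugate acid; N₂ departs as an exceptionally stable neutral molecule
CH₂=CHCH₂–OTf loses OTf⁻: pKₐ(CF₃SO₃H (triflic acid)) ≈ -14
CH₂=CHCH₂–ONs loses ONs⁻: pKₐ(p-O₂NC₆H₄SO₃H) ≈ -3.5
CH₂=CHCH₂–OC(O)CF₃ loses CF₃COO⁻: pKₐ(CF₃COOH) ≈ 0.2
CH₂=CHCH₂–OBz loses PhCOO⁻: pKₐ(C₆H₅COOH) ≈ 4.2
CH₂=CHCH₂–OH loses OH⁻: pKₐ(H₂O) ≈ 15.7

CH₂=CHCH₂–N₂⁺ > CH₂=CHCH₂–OTf > CH₂=CHCH₂–ONs > CH₂=CHCH₂–OC(O)CF₃ > CH₂=CHCH₂–OBz > CH₂=CHCH₂–OH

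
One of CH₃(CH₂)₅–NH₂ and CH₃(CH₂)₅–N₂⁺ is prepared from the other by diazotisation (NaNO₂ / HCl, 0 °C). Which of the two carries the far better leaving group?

CH₃(CH₂)₅–N₂⁺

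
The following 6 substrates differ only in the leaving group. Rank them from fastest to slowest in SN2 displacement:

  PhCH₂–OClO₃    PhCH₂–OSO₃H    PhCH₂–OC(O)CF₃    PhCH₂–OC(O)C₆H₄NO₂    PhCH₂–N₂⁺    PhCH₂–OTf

With the same alkyl group throughout, only the leaving group differentiates the rates.
The more stable X⁻ (or X) is on its own — i.e. the weaker a base it is — the better a leaving group it makes.
PhCH₂–N₂⁺ loses N₂: no meaningful conjugate acid; N₂ departs as an exceptionally stable neutral molecule
PhCH₂–OTf loses OTf⁻: pKₐ(CF₃SO₃H (triflic acid)) ≈ -14
PhCH₂–OClO₃ loses ClO₄⁻: pKₐ(HClO₄) ≈ -10
PhCH₂–OSO₃H loses HSO₄⁻: pKₐ(H₂SO₄) ≈ -3
PhCH₂–OC(O)CF₃ loses CF₃COO⁻: pKₐ(CF₃COOH) ≈ 0.2
PhCH₂–OC(O)C₆H₄NO₂ loses p-O₂N–C₆H₄–COO⁻: pKₐ(p-nitrobenzoic acid) ≈ 3.4

PhCH₂–N₂⁺ > PhCH₂–OTf > PhCH₂–OClO₃ > PhCH₂–OSO₃H > PhCH₂–OC(O)CF₃ > PhCH₂–OC(O)C₆H₄NO₂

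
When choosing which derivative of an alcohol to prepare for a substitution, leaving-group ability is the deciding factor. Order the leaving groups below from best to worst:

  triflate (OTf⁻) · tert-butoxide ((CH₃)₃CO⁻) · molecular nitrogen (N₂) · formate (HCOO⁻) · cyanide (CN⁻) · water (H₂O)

molecular nitrogen (N₂) > triflate (OTf⁻) > water (H₂O) > formate (HCOO⁻) > cyanide (CN⁻) > tert-butoxide ((CH₃)₃CO⁻)

molecular nitrogen (N₂): no meaningful conjugate acid; N₂ departs as an exceptionally stable neutral molecule
triflate (OTf⁻): pKₐ(CF₃SO₃H (triflic acid)) ≈ -14 — charge spread over three oxygens and a CF₃ group; the premier leaving group in synthesis
water (H₂O): pKₐ(H₃O⁺) ≈ -1.7 — neutral; leaves from a protonated alcohol (R–OH₂⁺)
formate (HCOO⁻): pKₐ(HCOOH) ≈ 3.8 — resonance-stabilised carboxylate
cyanide (CN⁻): pKₐ(HCN) ≈ 9.2
tert-butoxide ((CH₃)₃CO⁻): pKₐ(t-BuOH) ≈ 18 — bulky, strongly basic alkoxide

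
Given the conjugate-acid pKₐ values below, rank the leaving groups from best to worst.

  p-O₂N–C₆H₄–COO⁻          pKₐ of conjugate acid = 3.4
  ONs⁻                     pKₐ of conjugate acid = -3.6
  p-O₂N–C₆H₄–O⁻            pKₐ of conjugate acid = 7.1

ONs⁻ > p-O₂N–C₆H₄–COO⁻ > p-O₂N–C₆H₄–O⁻

Lower conjugate-acid pKₐ ⇒ weaker base ⇒ better leaving group.
Sorting by the given values: ONs⁻ (-3.6), p-O₂N–C₆H₄–COO⁻ (3.4), p-O₂N–C₆H₄–O⁻ (7.1).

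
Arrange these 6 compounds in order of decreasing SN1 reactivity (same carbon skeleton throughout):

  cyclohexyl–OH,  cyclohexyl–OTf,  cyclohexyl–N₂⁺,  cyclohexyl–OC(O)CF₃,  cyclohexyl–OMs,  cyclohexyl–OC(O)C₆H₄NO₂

The skeletons are identical, so relative rate is governed entirely by leaving-group ability.
A good leaving group is a weak base: the lower the pKₐ of its conjugate acid, the more readily it departs.
cyclohexyl–N₂⁺ loses N₂: no meaningful conjugate acid; N₂ departs as an exceptionally stable neutral molecule
cyclohexyl–OTf loses OTf⁻: pKₐ(CF₃SO₃H (triflic acid)) ≈ -14
cyclohexyl–OMs loses OMs⁻: pKₐ(CH₃SO₃H (MsOH)) ≈ -1.9
cyclohexyl–OC(O)CF₃ loses CF₃COO⁻: pKₐ(CF₃COOH) ≈ 0.2
cyclohexyl–OC(O)C₆H₄NO₂ loses p-O₂N–C₆H₄–COO⁻: pKₐ(p-nitrobenzoic acid) ≈ 3.4
cyclohexyl–OH loses OH⁻: pKₐ(H₂O) ≈ 15.7

cyclohexyl–N₂⁺ > cyclohexyl–OTf > cyclohexyl–OMs > cyclohexyl–OC(O)CF₃ > cyclohexyl–OC(O)C₆H₄NO₂ > cyclohexyl–OH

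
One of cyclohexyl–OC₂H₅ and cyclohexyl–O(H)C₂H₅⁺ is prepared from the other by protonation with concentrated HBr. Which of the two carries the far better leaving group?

cyclohexyl–O(H)C₂H₅⁺

From cyclohexyl–OC₂H₅ the departing group would be CH₃CH₂O⁻ (pKₐ(CH₃CH₂OH) ≈ 16). Strong base; alkoxides do not leave unassisted.
From cyclohexyl–O(H)C₂H₅⁺ the leaving group is R'OH (pKₐ(R'OH₂⁺) ≈ -2.4). Neutral; leaves from a protonated ether (an oxonium ion, R–O(H)R'⁺).
Protonation with concentrated HBr works by allowing neutral ethanol, rather than ethoxide, to depart, making cyclohexyl–O(H)C₂H₅⁺ enormously more reactive.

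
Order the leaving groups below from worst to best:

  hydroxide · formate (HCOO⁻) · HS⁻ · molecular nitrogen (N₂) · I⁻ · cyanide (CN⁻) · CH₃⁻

CH₃⁻ < hydroxide < cyanide (CN⁻) < HS⁻ < formate (HCOO⁻) < I⁻ < molecular nitrogen (N₂)

molecular nitrogen (N₂): no meaningful conjugate acid; N₂ departs as an exceptionally stable neutral molecule
I⁻: pKₐ(HI) ≈ -10
formate (HCOO⁻): pKₐ(HCOOH) ≈ 3.8 — resonance-stabilised carboxylate
HS⁻: pKₐ(H₂S) ≈ 7 — larger and more polarisable than the oxygen analogue
cyanide (CN⁻): pKₐ(HCN) ≈ 9.2 — sp carbon stabilises the charge somewhat, but still a poor LG
hydroxide: pKₐ(H₂O) ≈ 15.7
CH₃⁻: pKₐ(CH₄) ≈ 48 — unstabilised carbanion; the worst conceivable leaving group
Reversing gives the worst-to-best order requested.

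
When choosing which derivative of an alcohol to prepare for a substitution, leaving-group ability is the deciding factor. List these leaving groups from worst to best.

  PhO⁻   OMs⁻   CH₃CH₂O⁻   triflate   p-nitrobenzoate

CH₃CH₂O⁻ < PhO⁻ < p-nitrobenzoate < OMs⁻ < triflate

A good leaving group is a weak base: the lower the pKₐ of its conjugate acid, the more readily it departs.
triflate: pKₐ(CF₃SO₃H (triflic acid)) ≈ -14 — charge spread over three oxygens and a CF₃ group; the premier leaving group in synthesis
OMs⁻: pKₐ(CH₃SO₃H (MsOH)) ≈ -1.9 — resonance-delocalised alkanesulfonate
p-nitrobenzoate: pKₐ(p-nitrobenzoic acid) ≈ 3.4
PhO⁻: pKₐ(C₆H₅OH (phenol)) ≈ 10 — resonance into the ring helps, but still a poor LG
CH₃CH₂O⁻: pKₐ(CH₃CH₂OH) ≈ 16
Listed from poorest to best leaving group as asked.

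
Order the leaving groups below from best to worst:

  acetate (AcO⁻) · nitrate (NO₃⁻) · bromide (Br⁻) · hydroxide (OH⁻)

bromide (Br⁻): pKₐ(HBr) ≈ -9
nitrate (NO₃⁻): pKₐ(HNO₃) ≈ -1.3
acetate (AcO⁻): pKₐ(CH₃COOH) ≈ 4.8
hydroxide (OH⁻): pKₐ(H₂O) ≈ 15.7

bromide (Br⁻) > nitrate (NO₃⁻) > acetate (AcO⁻) > hydroxide (OH⁻)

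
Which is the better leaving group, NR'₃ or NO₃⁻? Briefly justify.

NO₃⁻ is the better leaving group.
pKₐ(HNO₃) ≈ -1.3 versus pKₐ(R'₃NH⁺) ≈ 10.7: NO₃⁻ is the much weaker base.
Resonance-delocalised over three oxygens.

NO₃⁻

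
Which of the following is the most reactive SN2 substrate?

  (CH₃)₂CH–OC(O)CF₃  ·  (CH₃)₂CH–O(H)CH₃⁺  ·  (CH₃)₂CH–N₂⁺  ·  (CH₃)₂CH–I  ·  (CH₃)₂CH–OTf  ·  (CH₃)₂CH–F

(CH₃)₂CH–N₂⁺

Same R in every case — rank the leaving groups.
Rank by basicity of the departing species: weakest base leaves most easily.
(CH₃)₂CH–N₂⁺ loses N₂: no meaningful conjugate acid; N₂ departs as an exceptionally stable neutral molecule
(CH₃)₂CH–OTf loses OTf⁻: pKₐ(CF₃SO₃H (triflic acid)) ≈ -14
(CH₃)₂CH–I loses I⁻: pKₐ(HI) ≈ -10
(CH₃)₂CH–O(H)CH₃⁺ loses R'OH: pKₐ(R'OH₂⁺) ≈ -2.4
(CH₃)₂CH–OC(O)CF₃ loses CF₃COO⁻: pKₐ(CF₃COOH) ≈ 0.2
(CH₃)₂CH–F loses F⁻: pKₐ(HF) ≈ 3.2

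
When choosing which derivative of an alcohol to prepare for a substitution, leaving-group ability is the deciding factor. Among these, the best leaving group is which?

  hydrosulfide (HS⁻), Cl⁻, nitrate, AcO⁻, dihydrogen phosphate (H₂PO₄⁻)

Cl⁻

Cl⁻: pKₐ(HCl) ≈ -7
nitrate: pKₐ(HNO₃) ≈ -1.3
dihydrogen phosphate (H₂PO₄⁻): pKₐ(H₃PO₄) ≈ 2.1
AcO⁻: pKₐ(CH₃COOH) ≈ 4.8
hydrosulfide (HS⁻): pKₐ(H₂S) ≈ 7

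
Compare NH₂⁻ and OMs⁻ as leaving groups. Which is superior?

OMs⁻

OMs⁻ is the better leaving group.
pKₐ(CH₃SO₃H (MsOH)) ≈ -1.9 versus pKₐ(NH₃) ≈ 38: OMs⁻ is the much weaker base.
Resonance-delocalised alkanesulfonate.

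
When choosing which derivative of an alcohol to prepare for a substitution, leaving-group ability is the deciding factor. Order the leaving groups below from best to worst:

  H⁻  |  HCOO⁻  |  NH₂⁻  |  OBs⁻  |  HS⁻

OBs⁻: pKₐ(p-BrC₆H₄SO₃H) ≈ -2.8
HCOO⁻: pKₐ(HCOOH) ≈ 3.8
HS⁻: pKₐ(H₂S) ≈ 7
H⁻: pKₐ(H₂) ≈ 36
NH₂⁻: pKₐ(NH₃) ≈ 38

OBs⁻ > HCOO⁻ > HS⁻ > H⁻ > NH₂⁻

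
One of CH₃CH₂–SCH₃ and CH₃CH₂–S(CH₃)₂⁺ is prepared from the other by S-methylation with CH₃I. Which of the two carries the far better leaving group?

From CH₃CH₂–SCH₃ the departing group would be RS⁻ (pKₐ(RSH (a thiol)) ≈ 10.5). Moderately basic; rarely leaves without activation.
From CH₃CH₂–S(CH₃)₂⁺ the leaving group is SR'₂ (pKₐ(R'₂SH⁺) ≈ -7). Neutral; leaves from a sulfonium salt (R–SR'₂⁺).
S-methylation with CH₃I works by allowing neutral dimethyl sulfide, rather than methanethiolate, to depart, making CH₃CH₂–S(CH₃)₂⁺ enormously more reactive.

CH₃CH₂–S(CH₃)₂⁺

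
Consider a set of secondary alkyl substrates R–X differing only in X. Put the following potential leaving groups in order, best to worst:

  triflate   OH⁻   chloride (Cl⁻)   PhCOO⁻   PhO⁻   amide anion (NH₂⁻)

Rank by basicity of the departing species: weakest base leaves most easily.
triflate: pKₐ(CF₃SO₃H (triflic acid)) ≈ -14
chloride (Cl⁻): pKₐ(HCl) ≈ -7 — moderately weak base
PhCOO⁻: pKₐ(C₆H₅COOH) ≈ 4.2 — aryl carboxylate
PhO⁻: pKₐ(C₆H₅OH (phenol)) ≈ 10 — resonance into the ring helps, but still a poor LG
OH⁻: pKₐ(H₂O) ≈ 15.7
amide anion (NH₂⁻): pKₐ(NH₃) ≈ 38 — extremely strong base; never a leaving group

triflate > chloride (Cl⁻) > PhCOO⁻ > PhO⁻ > OH⁻ > amide anion (NH₂⁻)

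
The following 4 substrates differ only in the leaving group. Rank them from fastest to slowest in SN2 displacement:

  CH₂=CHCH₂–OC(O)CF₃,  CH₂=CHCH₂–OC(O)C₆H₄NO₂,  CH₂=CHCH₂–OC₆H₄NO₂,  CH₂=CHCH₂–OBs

The skeletons are identical, so relative rate is governed entirely by leaving-group ability.
Rank by basicity of the departing species: weakest base leaves most easily.
CH₂=CHCH₂–OBs loses OBs⁻: pKₐ(p-BrC₆H₄SO₃H) ≈ -2.8
CH₂=CHCH₂–OC(O)CF₃ loses CF₃COO⁻: pKₐ(CF₃COOH) ≈ 0.2
CH₂=CHCH₂–OC(O)C₆H₄NO₂ loses p-O₂N–C₆H₄–COO⁻: pKₐ(p-nitrobenzoic acid) ≈ 3.4
CH₂=CHCH₂–OC₆H₄NO₂ loses p-O₂N–C₆H₄–O⁻: pKₐ(p-nitrophenol) ≈ 7.2

CH₂=CHCH₂–OBs > CH₂=CHCH₂–OC(O)CF₃ > CH₂=CHCH₂–OC(O)C₆H₄NO₂ > CH₂=CHCH₂–OC₆H₄NO₂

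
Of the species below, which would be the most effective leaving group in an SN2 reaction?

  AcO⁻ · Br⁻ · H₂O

Br⁻

The more stable X⁻ (or X) is on its own — i.e. the weaker a base it is — the better a leaving group it makes.
Br⁻: pKₐ(HBr) ≈ -9
H₂O: pKₐ(H₃O⁺) ≈ -1.7
AcO⁻: pKₐ(CH₃COOH) ≈ 4.8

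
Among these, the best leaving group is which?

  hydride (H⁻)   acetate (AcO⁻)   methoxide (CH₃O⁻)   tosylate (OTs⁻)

tosylate (OTs⁻)

tosylate (OTs⁻): pKₐ(p-CH₃C₆H₄SO₃H (TsOH)) ≈ -2.8
acetate (AcO⁻): pKₐ(CH₃COOH) ≈ 4.8
methoxide (CH₃O⁻): pKₐ(CH₃OH) ≈ 15.5
hydride (H⁻): pKₐ(H₂) ≈ 36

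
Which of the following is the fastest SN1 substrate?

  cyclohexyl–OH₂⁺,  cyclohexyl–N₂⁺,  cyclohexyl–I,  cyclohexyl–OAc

cyclohexyl–N₂⁺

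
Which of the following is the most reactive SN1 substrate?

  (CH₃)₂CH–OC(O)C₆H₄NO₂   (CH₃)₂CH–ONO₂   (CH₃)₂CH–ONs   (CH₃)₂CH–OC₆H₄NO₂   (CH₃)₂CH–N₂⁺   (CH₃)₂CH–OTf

(CH₃)₂CH–N₂⁺

With the same alkyl group throughout, only the leaving group differentiates the rates.
Leaving-group ability tracks the stability of the departed species; conjugate-acid pKₐ is the usual yardstick (lower pKₐ → better LG).
(CH₃)₂CH–N₂⁺ loses N₂: no meaningful conjugate acid; N₂ departs as an exceptionally stable neutral molecule
(CH₃)₂CH–OTf loses OTf⁻: pKₐ(CF₃SO₃H (triflic acid)) ≈ -14
(CH₃)₂CH–ONs loses ONs⁻: pKₐ(p-O₂NC₆H₄SO₃H) ≈ -3.5
(CH₃)₂CH–ONO₂ loses NO₃⁻: pKₐ(HNO₃) ≈ -1.3
(CH₃)₂CH–OC(O)C₆H₄NO₂ loses p-O₂N–C₆H₄–COO⁻: pKₐ(p-nitrobenzoic acid) ≈ 3.4
(CH₃)₂CH–OC₆H₄NO₂ loses p-O₂N–C₆H₄–O⁻: pKₐ(p-nitrophenol) ≈ 7.2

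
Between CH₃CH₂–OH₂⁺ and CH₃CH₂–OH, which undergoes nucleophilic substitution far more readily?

CH₃CH₂–OH₂⁺

From CH₃CH₂–OH the departing group would be OH⁻ (pKₐ(H₂O) ≈ 15.7). Strong base; essentially never leaves without prior activation.
From CH₃CH₂–OH₂⁺ the leaving group is H₂O (pKₐ(H₃O⁺) ≈ -1.7). Neutral; leaves from a protonated alcohol (R–OH₂⁺).
(In practice CH₃CH₂–OH₂⁺ is made from CH₃CH₂–OH by protonation with strong acid, converting the leaving group from hydroxide to neutral water.)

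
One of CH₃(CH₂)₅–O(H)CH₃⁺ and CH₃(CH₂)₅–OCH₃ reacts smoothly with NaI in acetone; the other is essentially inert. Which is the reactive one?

From CH₃(CH₂)₅–OCH₃ the departing group would be CH₃O⁻ (pKₐ(CH₃OH) ≈ 15.5). Strong base; alkoxides do not leave unassisted.
From CH₃(CH₂)₅–O(H)CH₃⁺ the leaving group is R'OH (pKₐ(R'OH₂⁺) ≈ -2.4). Neutral; leaves from a protonated ether (an oxonium ion, R–O(H)R'⁺).
(In practice CH₃(CH₂)₅–O(H)CH₃⁺ is made from CH₃(CH₂)₅–OCH₃ by protonation with concentrated HI, allowing neutral methanol, rather than methoxide, to depart.)

CH₃(CH₂)₅–O(H)CH₃⁺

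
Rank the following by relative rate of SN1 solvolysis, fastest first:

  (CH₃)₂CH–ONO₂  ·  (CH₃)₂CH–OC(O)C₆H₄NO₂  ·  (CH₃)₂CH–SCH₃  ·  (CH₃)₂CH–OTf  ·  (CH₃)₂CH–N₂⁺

(CH₃)₂CH–N₂⁺ > (CH₃)₂CH–OTf > (CH₃)₂CH–ONO₂ > (CH₃)₂CH–OC(O)C₆H₄NO₂ > (CH₃)₂CH–SCH₃

The skeletons are identical, so relative rate is governed entirely by leaving-group ability.
A good leaving group is a weak base: the lower the pKₐ of its conjugate acid, the more readily it departs.
(CH₃)₂CH–N₂⁺ loses N₂: no meaningful conjugate acid; N₂ departs as an exceptionally stable neutral molecule
(CH₃)₂CH–OTf loses OTf⁻: pKₐ(CF₃SO₃H (triflic acid)) ≈ -14
(CH₃)₂CH–ONO₂ loses NO₃⁻: pKₐ(HNO₃) ≈ -1.3
(CH₃)₂CH–OC(O)C₆H₄NO₂ loses p-O₂N–C₆H₄–COO⁻: pKₐ(p-nitrobenzoic acid) ≈ 3.4
(CH₃)₂CH–SCH₃ loses RS⁻: pKₐ(RSH (a thiol)) ≈ 10.5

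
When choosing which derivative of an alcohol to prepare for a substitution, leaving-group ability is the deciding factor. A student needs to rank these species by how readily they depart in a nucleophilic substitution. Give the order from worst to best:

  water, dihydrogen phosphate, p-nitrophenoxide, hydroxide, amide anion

The more stable X⁻ (or X) is on its own — i.e. the weaker a base it is — the better a leaving group it makes.
water: pKₐ(H₃O⁺) ≈ -1.7 — neutral; leaves from a protonated alcohol (R–OH₂⁺)
dihydrogen phosphate: pKₐ(H₃PO₄) ≈ 2.1
p-nitrophenoxide: pKₐ(p-nitrophenol) ≈ 7.2
hydroxide: pKₐ(H₂O) ≈ 15.7
amide anion: pKₐ(NH₃) ≈ 38 — extremely strong base; never a leaving group
The question asks for worst first, so the sequence is read in increasing leaving-group ability.

amide anion < hydroxide < p-nitrophenoxide < dihydrogen phosphate < water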